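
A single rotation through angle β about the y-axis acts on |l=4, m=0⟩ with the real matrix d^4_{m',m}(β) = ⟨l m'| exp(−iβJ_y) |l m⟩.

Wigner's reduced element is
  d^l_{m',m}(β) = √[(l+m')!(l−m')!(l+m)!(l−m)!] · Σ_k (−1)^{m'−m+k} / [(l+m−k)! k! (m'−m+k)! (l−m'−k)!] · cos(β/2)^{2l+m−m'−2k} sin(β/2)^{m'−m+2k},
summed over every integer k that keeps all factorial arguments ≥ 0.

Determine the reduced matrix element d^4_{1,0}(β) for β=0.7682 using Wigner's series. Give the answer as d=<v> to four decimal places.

d^4_{1,0}(β=0.7682) via Wigner's sum:
With c≡cos(β/2)=0.927136 and s≡sin(β/2)=0.374725, N=[120·6·24·24]^{1/2}=643.987578
Admissible k: 0..3 (factorial args all ≥0)
  k=0: (−1)^1·643.9876/(144)·0.9271^7·0.3747^1 = -0.986806
  k=1: (−1)^2·643.9876/(24)·0.9271^5·0.3747^3 = +0.967211
  k=2: (−1)^3·643.9876/(24)·0.9271^3·0.3747^5 = -0.158001
  k=3: (−1)^4·643.9876/(144)·0.9271^1·0.3747^7 = +0.004302
d^4_{1,0}(0.7682) = -0.986806 +0.967211 -0.158001 +0.004302 = -0.173294

d=-0.1733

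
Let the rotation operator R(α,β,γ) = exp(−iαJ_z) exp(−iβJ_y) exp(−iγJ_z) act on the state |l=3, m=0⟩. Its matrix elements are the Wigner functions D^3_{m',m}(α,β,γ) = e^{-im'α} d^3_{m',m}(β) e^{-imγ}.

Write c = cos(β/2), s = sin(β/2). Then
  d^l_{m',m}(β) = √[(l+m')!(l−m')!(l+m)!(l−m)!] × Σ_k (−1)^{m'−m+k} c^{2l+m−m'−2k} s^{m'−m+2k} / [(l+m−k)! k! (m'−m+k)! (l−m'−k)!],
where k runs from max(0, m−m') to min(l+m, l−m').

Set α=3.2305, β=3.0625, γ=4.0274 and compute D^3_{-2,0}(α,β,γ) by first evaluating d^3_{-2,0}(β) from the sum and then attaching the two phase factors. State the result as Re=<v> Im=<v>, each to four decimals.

Split into d^3_{-2,0}(β=3.0625) × two z-phases.
c=cos(3.0625/2)=0.039536, s=sin(3.0625/2)=0.999218; N=√[1·120·6·6]=65.726707
k: max(0,(0)−(-2))=2 … min(3+(0),3−(-2))=3
  k=2: (−1)^0·65.7267/(12)·0.0395^4·0.9992^2 = +0.000013
  k=3: (−1)^1·65.7267/(12)·0.0395^2·0.9992^4 = -0.008535
d^3_{-2,0}(3.0625) = +0.000013 -0.008535 = -0.008521
Attach z-rotation phases: D = e^{-i(-2)(3.2305)}·(-0.008521)·e^{-i(0)(4.0274)} = -0.008387-0.001507i

Re=-0.0084 Im=-0.0015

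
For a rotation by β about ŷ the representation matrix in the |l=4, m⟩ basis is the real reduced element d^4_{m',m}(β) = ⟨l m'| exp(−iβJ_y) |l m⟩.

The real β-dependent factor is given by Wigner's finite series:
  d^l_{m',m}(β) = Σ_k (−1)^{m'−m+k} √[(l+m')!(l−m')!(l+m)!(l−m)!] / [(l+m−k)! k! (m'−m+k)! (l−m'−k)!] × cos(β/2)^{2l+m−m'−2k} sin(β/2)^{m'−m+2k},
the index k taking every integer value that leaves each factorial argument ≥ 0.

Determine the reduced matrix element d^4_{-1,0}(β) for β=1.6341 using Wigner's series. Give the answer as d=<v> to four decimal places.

d=0.1049

d^4_{-1,0}(β=1.6341) via Wigner's sum:
c=cos(1.6341/2)=0.684375, s=sin(1.6341/2)=0.729130; N=√[6·120·24·24]=643.987578
Admissible k: 1..4 (factorial args all ≥0)
  k=1: (−1)^0·643.9876/(144)·0.6844^7·0.7291^1 = +0.229287
  k=2: (−1)^1·643.9876/(24)·0.6844^5·0.7291^3 = -1.561537
  k=3: (−1)^2·643.9876/(24)·0.6844^3·0.7291^5 = +1.772450
  k=4: (−1)^3·643.9876/(144)·0.6844^1·0.7291^7 = -0.335308
d^4_{-1,0}(1.6341) = +0.229287 -1.561537 +1.772450 -0.335308 = +0.104891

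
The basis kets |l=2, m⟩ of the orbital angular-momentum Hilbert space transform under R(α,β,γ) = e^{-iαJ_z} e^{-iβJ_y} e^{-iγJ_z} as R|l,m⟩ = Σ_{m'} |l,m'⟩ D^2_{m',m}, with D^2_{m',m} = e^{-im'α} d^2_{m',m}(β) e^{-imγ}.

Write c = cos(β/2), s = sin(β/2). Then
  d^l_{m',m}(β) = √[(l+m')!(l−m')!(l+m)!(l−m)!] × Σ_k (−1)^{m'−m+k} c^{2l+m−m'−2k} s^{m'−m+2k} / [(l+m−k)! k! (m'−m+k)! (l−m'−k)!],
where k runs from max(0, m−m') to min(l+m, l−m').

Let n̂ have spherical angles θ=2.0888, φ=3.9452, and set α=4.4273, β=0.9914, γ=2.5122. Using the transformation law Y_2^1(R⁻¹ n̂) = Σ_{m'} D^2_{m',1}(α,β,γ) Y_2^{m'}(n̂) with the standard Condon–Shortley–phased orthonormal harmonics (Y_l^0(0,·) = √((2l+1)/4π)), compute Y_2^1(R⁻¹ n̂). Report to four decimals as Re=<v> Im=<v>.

Re=0.2631 Im=0.0479

Need the full column D^2_{m',1} for m'=−2..2 at α=4.4273, β=0.9914, γ=2.5122.
cos(β/2)=0.879636, sin(β/2)=0.475648
d^2_{-2,1}: single k=3 term ⇒ +0.189317;  D = +0.188985+0.011204i
d^2_{-1,1}: k∈[2..3] ⇒ +0.525167 -0.051185 = +0.473983;  D = -0.159989+0.446165i
d^2_{0,1}: k∈[1..2] ⇒ +0.792994 -0.231865 = +0.561129;  D = -0.453609-0.330311i
d^2_{1,1}: k∈[0..1] ⇒ +0.598704 -0.525167 = +0.073536;  D = +0.058259-0.044872i
d^2_{2,1}: single k=0 term ⇒ -0.647477;  D = -0.234877-0.603373i
Y_2^{m'}(θ=2.0888,φ=3.9452) and Σ D·Y over m':
  (+0.1890+0.0112i)·(-0.0106-0.2914i)  (-0.1600+0.4462i)·(+0.2307-0.2392i)  (-0.4536-0.3303i)·(-0.0834+0.0000i)  (+0.0583-0.0449i)·(-0.2307-0.2392i)  (-0.2349-0.6034i)·(-0.0106+0.2914i)
Y_2^1(R⁻¹ n̂) = +0.263060+0.047948i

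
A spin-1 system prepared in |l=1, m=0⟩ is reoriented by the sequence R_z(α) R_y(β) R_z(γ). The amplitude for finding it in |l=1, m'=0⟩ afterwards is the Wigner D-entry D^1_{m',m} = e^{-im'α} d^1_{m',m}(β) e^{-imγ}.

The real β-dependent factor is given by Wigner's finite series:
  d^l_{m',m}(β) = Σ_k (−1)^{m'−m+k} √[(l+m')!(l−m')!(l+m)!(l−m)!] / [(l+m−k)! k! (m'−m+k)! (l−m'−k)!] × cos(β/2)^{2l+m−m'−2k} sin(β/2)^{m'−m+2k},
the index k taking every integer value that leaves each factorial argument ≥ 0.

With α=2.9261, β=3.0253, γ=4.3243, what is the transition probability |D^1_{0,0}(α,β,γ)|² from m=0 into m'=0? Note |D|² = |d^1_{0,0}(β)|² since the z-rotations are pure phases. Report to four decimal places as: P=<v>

P=0.9865

D^1_{0,0}(2.9261,3.0253,4.3243) = e^{-i·0·2.9261}·d^1_{0,0}(3.0253)·e^{-i·0·4.3243}. Compute d first:
Half-angle: c=0.058114, s=0.998310. N=√(1·1·1·1)=1.000000
k∈{0,1} keeps every argument non-negative
  k=0: (−1)^0·1.0000/(1)·0.0581^2·0.9983^0 = +0.003377
  k=1: (−1)^1·1.0000/(1)·0.0581^0·0.9983^2 = -0.996623
d^1_{0,0}(3.0253) = +0.003377 -0.996623 = -0.993246
|D^1_{0,0}|² = |d^1_{0,0}(β)|² = (-0.993246)² = 0.986537 (the z-rotation phases have unit modulus)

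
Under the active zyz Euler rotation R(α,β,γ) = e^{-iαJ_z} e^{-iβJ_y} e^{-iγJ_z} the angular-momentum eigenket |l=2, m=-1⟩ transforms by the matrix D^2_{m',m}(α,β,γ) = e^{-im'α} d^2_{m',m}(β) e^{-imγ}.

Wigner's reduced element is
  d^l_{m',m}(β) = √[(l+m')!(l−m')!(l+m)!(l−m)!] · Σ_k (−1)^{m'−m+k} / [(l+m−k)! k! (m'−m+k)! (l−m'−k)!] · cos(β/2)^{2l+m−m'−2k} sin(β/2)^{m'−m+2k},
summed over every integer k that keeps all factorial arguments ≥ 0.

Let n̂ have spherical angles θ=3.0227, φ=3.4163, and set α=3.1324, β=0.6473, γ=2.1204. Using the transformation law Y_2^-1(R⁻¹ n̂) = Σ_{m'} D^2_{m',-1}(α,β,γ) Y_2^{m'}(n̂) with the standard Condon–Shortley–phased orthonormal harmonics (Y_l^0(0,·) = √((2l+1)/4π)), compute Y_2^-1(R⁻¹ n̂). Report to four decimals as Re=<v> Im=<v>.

Re=0.1855 Im=-0.3383

Need the full column D^2_{m',-1} for m'=−2..2 at α=3.1324, β=0.6473, γ=2.1204.
cos(β/2)=0.948081, sin(β/2)=0.318029
d^2_{-2,-1}: single k=1 term ⇒ +0.542042;  D = -0.274590+0.467344i
d^2_{-1,-1}: k∈[0..1] ⇒ +0.807945 -0.272738 = +0.535207;  D = +0.275358-0.458938i
d^2_{0,-1}: k∈[0..1] ⇒ -0.663864 +0.074700 = -0.589163;  D = +0.307749-0.502398i
d^2_{1,-1}: k∈[0..1] ⇒ +0.272738 -0.010230 = +0.262508;  D = +0.139173-0.222579i
d^2_{2,-1}: single k=0 term ⇒ -0.060992;  D = +0.032810-0.051416i
Y_2^{m'}(θ=3.0227,φ=3.4163) and Σ D·Y over m':
  (-0.2746+0.4673i)·(+0.0046-0.0028i)  (+0.2754-0.4589i)·(+0.0876-0.0247i)  (+0.3077-0.5024i)·(+0.6175+0.0000i)  (+0.1392-0.2226i)·(-0.0876-0.0247i)  (+0.0328-0.0514i)·(+0.0046+0.0028i)
Y_2^-1(R⁻¹ n̂) = +0.185483-0.338347i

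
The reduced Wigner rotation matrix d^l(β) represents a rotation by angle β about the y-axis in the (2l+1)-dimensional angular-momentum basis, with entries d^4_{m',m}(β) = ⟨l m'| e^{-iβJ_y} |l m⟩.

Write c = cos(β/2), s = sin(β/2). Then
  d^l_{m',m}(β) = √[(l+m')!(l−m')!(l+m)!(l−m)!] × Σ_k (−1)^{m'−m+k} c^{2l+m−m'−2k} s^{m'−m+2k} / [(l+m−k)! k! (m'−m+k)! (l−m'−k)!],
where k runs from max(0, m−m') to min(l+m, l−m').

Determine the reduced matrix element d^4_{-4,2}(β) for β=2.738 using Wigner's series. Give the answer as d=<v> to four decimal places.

d^4_{-4,2}(β=2.738) via Wigner's sum:
With c≡cos(β/2)=0.200430 and s≡sin(β/2)=0.979708, N=[1·40320·720·2]^{1/2}=7619.763776
k: max(0,(2)−(-4))=6 … min(4+(2),4−(-4))=6
  k=6: (−1)^0·7619.7638/(1440)·0.2004^2·0.9797^6 = +0.187967
d^4_{-4,2}(2.738) = +0.187967

d=0.1880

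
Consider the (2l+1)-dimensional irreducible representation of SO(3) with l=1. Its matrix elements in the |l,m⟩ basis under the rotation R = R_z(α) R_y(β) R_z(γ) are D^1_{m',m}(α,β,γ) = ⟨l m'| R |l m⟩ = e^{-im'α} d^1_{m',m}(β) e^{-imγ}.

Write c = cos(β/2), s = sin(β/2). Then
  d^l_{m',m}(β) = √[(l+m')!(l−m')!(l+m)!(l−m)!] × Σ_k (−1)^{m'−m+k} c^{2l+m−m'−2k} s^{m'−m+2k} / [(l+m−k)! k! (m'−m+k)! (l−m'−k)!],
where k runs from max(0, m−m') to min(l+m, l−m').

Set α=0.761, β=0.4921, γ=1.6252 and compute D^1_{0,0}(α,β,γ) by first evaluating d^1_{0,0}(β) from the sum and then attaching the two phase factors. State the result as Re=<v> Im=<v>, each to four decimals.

D^1_{0,0}(0.761,0.4921,1.6252) = e^{-i·0·0.761}·d^1_{0,0}(0.4921)·e^{-i·0·1.6252}. Compute d first:
c=cos(0.4921/2)=0.969882, s=sin(0.4921/2)=0.243575; N=√[1·1·1·1]=1.000000
Admissible k: 0..1 (factorial args all ≥0)
  k=0: (−1)^0·1.0000/(1)·0.9699^2·0.2436^0 = +0.940671
  k=1: (−1)^1·1.0000/(1)·0.9699^0·0.2436^2 = -0.059329
d^1_{0,0}(0.4921) = +0.940671 -0.059329 = +0.881343
Phases: e^{-i·(0)·0.761}=+1.000000+0.000000i, e^{-i·(0)·1.6252}=+1.000000+0.000000i ⇒ D=+0.881343+0.000000i

Re=0.8813 Im=0.0000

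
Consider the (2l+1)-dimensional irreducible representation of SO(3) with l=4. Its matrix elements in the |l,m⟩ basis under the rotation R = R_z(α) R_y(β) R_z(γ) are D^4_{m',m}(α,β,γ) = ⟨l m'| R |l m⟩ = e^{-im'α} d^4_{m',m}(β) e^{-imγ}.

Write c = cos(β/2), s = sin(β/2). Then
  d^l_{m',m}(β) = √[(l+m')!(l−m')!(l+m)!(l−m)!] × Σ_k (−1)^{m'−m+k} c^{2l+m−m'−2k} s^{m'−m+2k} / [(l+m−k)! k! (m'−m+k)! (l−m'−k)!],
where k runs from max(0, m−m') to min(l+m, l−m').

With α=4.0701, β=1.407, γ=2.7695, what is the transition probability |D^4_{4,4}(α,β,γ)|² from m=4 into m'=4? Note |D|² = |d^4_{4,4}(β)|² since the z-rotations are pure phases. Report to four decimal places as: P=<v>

P=0.0131

Split into d^4_{4,4}(β=1.407) × two z-phases.
With c≡cos(β/2)=0.762583 and s≡sin(β/2)=0.646891, N=[40320·1·40320·1]^{1/2}=40320.000000
k: max(0,(4)−(4))=0 … min(4+(4),4−(4))=0
  k=0: (−1)^0·40320.0000/(40320)·0.7626^8·0.6469^0 = +0.114366
d^4_{4,4}(1.407) = +0.114366
|D^4_{4,4}|² = |d^4_{4,4}(β)|² = (+0.114366)² = 0.013080 (the z-rotation phases have unit modulus)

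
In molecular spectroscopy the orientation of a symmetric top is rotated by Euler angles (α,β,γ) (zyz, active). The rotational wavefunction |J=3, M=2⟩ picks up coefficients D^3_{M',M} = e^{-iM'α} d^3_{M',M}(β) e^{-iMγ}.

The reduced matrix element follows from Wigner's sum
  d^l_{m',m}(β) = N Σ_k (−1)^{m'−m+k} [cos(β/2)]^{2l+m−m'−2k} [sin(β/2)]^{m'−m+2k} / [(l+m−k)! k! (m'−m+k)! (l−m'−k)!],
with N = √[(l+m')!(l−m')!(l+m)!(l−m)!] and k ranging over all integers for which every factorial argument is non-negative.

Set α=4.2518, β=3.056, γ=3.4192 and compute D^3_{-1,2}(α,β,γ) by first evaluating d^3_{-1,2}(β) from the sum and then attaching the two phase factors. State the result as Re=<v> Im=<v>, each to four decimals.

D^3_{-1,2}(4.2518,3.056,3.4192) = e^{-i·-1·4.2518}·d^3_{-1,2}(3.056)·e^{-i·2·3.4192}. Compute d first:
c=cos(3.056/2)=0.042783, s=sin(3.056/2)=0.999084; N=√[2·24·120·1]=75.894664
k: max(0,(2)−(-1))=3 … min(3+(2),3−(-1))=4
  k=3: (−1)^0·75.8947/(12)·0.0428^3·0.9991^3 = +0.000494
  k=4: (−1)^1·75.8947/(24)·0.0428^1·0.9991^5 = -0.134674
d^3_{-1,2}(3.056) = +0.000494 -0.134674 = -0.134180
Attach z-rotation phases: D = e^{-i(-1)(4.2518)}·(-0.134180)·e^{-i(2)(3.4192)} = +0.114040+0.070705i

Re=0.1140 Im=0.0707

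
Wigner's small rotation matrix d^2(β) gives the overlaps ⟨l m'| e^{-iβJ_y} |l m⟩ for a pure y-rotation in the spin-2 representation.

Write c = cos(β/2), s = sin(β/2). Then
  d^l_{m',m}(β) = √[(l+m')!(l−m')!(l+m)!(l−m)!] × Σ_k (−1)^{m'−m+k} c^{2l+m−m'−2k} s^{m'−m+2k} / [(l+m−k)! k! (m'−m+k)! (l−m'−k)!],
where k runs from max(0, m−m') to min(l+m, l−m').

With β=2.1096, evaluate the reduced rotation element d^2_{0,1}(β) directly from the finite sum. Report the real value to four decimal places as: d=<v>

d^2_{0,1}(β=2.1096) via Wigner's sum:
With c≡cos(β/2)=0.493402 and s≡sin(β/2)=0.869802, N=[2·2·6·1]^{1/2}=4.898979
k∈{1,2} keeps every argument non-negative
  k=1: (−1)^0·4.8990/(2)·0.4934^3·0.8698^1 = +0.255916
  k=2: (−1)^1·4.8990/(2)·0.4934^1·0.8698^3 = -0.795311
d^2_{0,1}(2.1096) = +0.255916 -0.795311 = -0.539395

d=-0.5394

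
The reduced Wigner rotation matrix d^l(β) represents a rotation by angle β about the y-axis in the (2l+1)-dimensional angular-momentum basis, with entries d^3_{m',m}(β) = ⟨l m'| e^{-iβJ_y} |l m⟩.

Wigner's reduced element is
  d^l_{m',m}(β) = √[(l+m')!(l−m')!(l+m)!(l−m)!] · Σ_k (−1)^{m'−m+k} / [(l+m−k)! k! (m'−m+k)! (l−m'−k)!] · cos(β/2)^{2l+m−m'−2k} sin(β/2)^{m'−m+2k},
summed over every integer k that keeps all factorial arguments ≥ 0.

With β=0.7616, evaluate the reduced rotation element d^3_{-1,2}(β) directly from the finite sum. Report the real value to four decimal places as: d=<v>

d^3_{-1,2}(β=0.7616) via Wigner's sum:
c=cos(0.7616/2)=0.928368, s=sin(0.7616/2)=0.371663; N=√[2·24·120·1]=75.894664
k: max(0,(2)−(-1))=3 … min(3+(2),3−(-1))=4
  k=3: (−1)^0·75.8947/(12)·0.9284^3·0.3717^3 = +0.259800
  k=4: (−1)^1·75.8947/(24)·0.9284^1·0.3717^5 = -0.020819
d^3_{-1,2}(0.7616) = +0.259800 -0.020819 = +0.238980

d=0.2390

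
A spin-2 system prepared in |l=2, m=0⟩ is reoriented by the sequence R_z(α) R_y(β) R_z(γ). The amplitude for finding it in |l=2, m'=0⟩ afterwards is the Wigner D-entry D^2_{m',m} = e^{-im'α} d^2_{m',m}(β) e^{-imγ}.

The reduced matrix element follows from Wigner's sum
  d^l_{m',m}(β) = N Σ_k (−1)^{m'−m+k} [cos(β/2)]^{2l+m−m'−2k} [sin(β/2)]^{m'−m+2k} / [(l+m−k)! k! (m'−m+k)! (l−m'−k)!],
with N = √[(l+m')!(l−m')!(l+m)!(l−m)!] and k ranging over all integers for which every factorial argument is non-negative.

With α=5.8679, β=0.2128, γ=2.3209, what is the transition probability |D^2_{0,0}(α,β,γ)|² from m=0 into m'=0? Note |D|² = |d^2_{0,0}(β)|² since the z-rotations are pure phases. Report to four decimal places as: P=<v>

P=0.8707

D^2_{0,0}(5.8679,0.2128,2.3209) = e^{-i·0·5.8679}·d^2_{0,0}(0.2128)·e^{-i·0·2.3209}. Compute d first:
Half-angle: c=0.994345, s=0.106199. N=√(2·2·2·2)=4.000000
k∈{0,1,2} keeps every argument non-negative
  k=0: (−1)^0·4.0000/(4)·0.9943^4·0.1062^0 = +0.977571
  k=1: (−1)^1·4.0000/(1)·0.9943^2·0.1062^2 = -0.044604
  k=2: (−1)^2·4.0000/(4)·0.9943^0·0.1062^4 = +0.000127
d^2_{0,0}(0.2128) = +0.977571 -0.044604 +0.000127 = +0.933093
|D^2_{0,0}|² = |d^2_{0,0}(β)|² = (+0.933093)² = 0.870663 (the z-rotation phases have unit modulus)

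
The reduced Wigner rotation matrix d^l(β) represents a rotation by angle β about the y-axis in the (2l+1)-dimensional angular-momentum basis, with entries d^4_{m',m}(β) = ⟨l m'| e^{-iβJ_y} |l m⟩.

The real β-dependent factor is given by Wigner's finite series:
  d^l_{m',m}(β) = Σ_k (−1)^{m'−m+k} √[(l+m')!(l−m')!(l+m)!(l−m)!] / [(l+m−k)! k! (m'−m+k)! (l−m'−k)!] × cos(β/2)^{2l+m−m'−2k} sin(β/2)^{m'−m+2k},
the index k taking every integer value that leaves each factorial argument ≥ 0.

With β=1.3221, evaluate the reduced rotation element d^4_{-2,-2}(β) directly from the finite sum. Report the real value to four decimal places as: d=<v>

d^4_{-2,-2}(β=1.3221) via Wigner's sum:
With c≡cos(β/2)=0.789348 and s≡sin(β/2)=0.613946, N=[2·720·2·720]^{1/2}=1440.000000
The bounds max(0,m−m')=0 and min(l+m,l−m')=2 give 3 terms
  k=0: (−1)^0·1440.0000/(1440)·0.7893^8·0.6139^0 = +0.150712
  k=1: (−1)^1·1440.0000/(120)·0.7893^6·0.6139^2 = -1.094089
  k=2: (−1)^2·1440.0000/(96)·0.7893^4·0.6139^4 = +0.827344
d^4_{-2,-2}(1.3221) = +0.150712 -1.094089 +0.827344 = -0.116033

d=-0.1160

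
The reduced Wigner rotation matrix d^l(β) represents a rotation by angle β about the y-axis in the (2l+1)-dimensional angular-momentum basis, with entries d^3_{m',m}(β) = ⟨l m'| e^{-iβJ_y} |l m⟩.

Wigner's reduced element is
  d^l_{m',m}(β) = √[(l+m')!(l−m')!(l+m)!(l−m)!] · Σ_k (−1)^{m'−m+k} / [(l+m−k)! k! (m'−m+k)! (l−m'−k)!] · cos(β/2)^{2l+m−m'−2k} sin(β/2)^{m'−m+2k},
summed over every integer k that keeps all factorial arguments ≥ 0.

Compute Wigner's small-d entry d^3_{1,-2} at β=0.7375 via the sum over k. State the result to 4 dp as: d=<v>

d^3_{1,-2}(β=0.7375) via Wigner's sum:
With c≡cos(β/2)=0.932779 and s≡sin(β/2)=0.360450, N=[24·2·1·120]^{1/2}=75.894664
Admissible k: 0..1 (factorial args all ≥0)
  k=0: (−1)^3·75.8947/(12)·0.9328^3·0.3604^3 = -0.240381
  k=1: (−1)^4·75.8947/(24)·0.9328^1·0.3604^5 = +0.017947
d^3_{1,-2}(0.7375) = -0.240381 +0.017947 = -0.222433

d=-0.2224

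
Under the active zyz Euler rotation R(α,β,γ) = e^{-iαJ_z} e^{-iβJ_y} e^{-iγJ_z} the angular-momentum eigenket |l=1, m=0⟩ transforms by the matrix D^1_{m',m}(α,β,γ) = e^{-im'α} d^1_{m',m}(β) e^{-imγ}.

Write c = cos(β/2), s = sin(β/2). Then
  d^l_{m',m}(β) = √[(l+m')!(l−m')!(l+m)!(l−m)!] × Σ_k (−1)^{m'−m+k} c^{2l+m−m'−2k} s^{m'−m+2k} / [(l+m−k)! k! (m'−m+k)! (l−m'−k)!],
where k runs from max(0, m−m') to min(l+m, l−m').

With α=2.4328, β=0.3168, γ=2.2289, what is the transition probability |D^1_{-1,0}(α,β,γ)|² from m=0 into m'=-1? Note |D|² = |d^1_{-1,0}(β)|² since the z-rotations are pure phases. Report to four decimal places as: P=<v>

P=0.0485

D^1_{-1,0}(2.4328,0.3168,2.2289) = e^{-i·-1·2.4328}·d^1_{-1,0}(0.3168)·e^{-i·0·2.2289}. Compute d first:
With c≡cos(β/2)=0.987481 and s≡sin(β/2)=0.157738, N=[1·2·1·1]^{1/2}=1.414214
k: max(0,(0)−(-1))=1 … min(1+(0),1−(-1))=1
  k=1: (−1)^0·1.4142/(1)·0.9875^1·0.1577^1 = +0.220283
d^1_{-1,0}(0.3168) = +0.220283
|D^1_{-1,0}|² = |d^1_{-1,0}(β)|² = (+0.220283)² = 0.048525 (the z-rotation phases have unit modulus)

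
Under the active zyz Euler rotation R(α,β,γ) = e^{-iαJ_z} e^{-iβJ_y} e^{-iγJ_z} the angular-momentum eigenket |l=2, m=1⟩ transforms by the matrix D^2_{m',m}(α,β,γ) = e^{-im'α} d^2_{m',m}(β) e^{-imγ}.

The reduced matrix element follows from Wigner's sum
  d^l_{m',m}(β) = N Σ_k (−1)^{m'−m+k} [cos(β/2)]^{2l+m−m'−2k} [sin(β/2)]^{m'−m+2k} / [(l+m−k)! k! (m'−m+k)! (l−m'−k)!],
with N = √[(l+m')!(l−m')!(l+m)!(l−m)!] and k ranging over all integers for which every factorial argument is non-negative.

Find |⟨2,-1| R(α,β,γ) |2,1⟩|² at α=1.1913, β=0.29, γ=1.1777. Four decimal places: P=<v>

Split into d^2_{-1,1}(β=0.29) × two z-phases.
With c≡cos(β/2)=0.989506 and s≡sin(β/2)=0.144492, N=[1·6·6·1]^{1/2}=6.000000
The bounds max(0,m−m')=2 and min(l+m,l−m')=3 give 2 terms
  k=2: (−1)^0·6.0000/(2)·0.9895^2·0.1445^2 = +0.061327
  k=3: (−1)^1·6.0000/(6)·0.9895^0·0.1445^4 = -0.000436
d^2_{-1,1}(0.29) = +0.061327 -0.000436 = +0.060891
|D^2_{-1,1}|² = |d^2_{-1,1}(β)|² = (+0.060891)² = 0.003708 (the z-rotation phases have unit modulus)

P=0.0037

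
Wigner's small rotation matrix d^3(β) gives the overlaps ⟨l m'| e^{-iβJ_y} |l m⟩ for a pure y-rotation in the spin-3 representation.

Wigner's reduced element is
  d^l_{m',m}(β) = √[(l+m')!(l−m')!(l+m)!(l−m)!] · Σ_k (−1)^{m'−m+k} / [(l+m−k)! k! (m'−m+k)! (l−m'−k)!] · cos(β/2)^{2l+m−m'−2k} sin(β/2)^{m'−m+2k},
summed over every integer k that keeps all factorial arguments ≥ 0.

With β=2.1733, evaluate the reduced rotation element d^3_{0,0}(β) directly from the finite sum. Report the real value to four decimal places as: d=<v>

d^3_{0,0}(β=2.1733) via Wigner's sum:
Half-angle: c=0.465453, s=0.885073. N=√(6·6·6·6)=36.000000
k∈{0,1,2,3} keeps every argument non-negative
  k=0: (−1)^0·36.0000/(36)·0.4655^6·0.8851^0 = +0.010168
  k=1: (−1)^1·36.0000/(4)·0.4655^4·0.8851^2 = -0.330905
  k=2: (−1)^2·36.0000/(4)·0.4655^2·0.8851^4 = +1.196492
  k=3: (−1)^3·36.0000/(36)·0.4655^0·0.8851^6 = -0.480699
d^3_{0,0}(2.1733) = +0.010168 -0.330905 +1.196492 -0.480699 = +0.395056

d=0.3951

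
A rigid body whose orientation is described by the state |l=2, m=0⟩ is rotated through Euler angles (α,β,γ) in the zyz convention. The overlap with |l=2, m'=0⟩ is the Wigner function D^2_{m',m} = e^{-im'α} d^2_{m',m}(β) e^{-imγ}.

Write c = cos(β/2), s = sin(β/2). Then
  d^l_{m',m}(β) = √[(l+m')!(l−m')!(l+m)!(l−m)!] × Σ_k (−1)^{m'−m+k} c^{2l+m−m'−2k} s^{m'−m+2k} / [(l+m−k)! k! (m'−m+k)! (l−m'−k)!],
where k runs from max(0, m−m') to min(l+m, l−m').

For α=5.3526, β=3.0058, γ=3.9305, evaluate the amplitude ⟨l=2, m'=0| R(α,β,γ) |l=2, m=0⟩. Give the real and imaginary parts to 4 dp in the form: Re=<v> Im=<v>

Re=0.9725 Im=0.0000

First d^2_{0,0}(β=3.0058), then the phase factors e^{-i(0)α} and e^{-i(0)γ}:
With c≡cos(β/2)=0.067844 and s≡sin(β/2)=0.997696, N=[2·2·2·2]^{1/2}=4.000000
The bounds max(0,m−m')=0 and min(l+m,l−m')=2 give 3 terms
  k=0: (−1)^0·4.0000/(4)·0.0678^4·0.9977^0 = +0.000021
  k=1: (−1)^1·4.0000/(1)·0.0678^2·0.9977^2 = -0.018327
  k=2: (−1)^2·4.0000/(4)·0.0678^0·0.9977^4 = +0.990816
d^2_{0,0}(3.0058) = +0.000021 -0.018327 +0.990816 = +0.972510
D = (+1.000000+0.000000i)·(+0.972510)·(+1.000000+0.000000i) = +0.972510+0.000000i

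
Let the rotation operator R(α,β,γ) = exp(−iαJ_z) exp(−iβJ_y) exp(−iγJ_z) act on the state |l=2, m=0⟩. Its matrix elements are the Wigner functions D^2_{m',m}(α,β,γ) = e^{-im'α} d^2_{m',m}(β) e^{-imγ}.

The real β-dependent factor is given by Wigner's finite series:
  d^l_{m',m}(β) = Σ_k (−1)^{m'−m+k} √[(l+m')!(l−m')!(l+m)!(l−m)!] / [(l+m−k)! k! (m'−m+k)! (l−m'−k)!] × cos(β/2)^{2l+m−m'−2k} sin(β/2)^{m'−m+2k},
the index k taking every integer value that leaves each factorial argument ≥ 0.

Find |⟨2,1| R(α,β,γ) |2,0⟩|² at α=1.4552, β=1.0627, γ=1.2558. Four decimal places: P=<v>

P=0.2710

Split into d^2_{1,0}(β=1.0627) × two z-phases.
c=cos(1.0627/2)=0.862124, s=sin(1.0627/2)=0.506698; N=√[6·1·2·2]=4.898979
k∈{0,1} keeps every argument non-negative
  k=0: (−1)^1·4.8990/(2)·0.8621^3·0.5067^1 = -0.795305
  k=1: (−1)^2·4.8990/(2)·0.8621^1·0.5067^3 = +0.274721
d^2_{1,0}(1.0627) = -0.795305 +0.274721 = -0.520583
|D^2_{1,0}|² = |d^2_{1,0}(β)|² = (-0.520583)² = 0.271007 (the z-rotation phases have unit modulus)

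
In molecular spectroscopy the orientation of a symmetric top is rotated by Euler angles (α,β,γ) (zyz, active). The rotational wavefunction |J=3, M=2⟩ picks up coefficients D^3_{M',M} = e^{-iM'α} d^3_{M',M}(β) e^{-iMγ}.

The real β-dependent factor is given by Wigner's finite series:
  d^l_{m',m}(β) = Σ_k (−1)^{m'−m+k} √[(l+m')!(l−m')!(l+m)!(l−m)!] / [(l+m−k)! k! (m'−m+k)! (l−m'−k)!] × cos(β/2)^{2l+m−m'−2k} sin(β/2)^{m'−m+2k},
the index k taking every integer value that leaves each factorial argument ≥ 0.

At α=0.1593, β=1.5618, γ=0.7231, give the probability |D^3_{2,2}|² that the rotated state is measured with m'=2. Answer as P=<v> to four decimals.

P=0.2522

First d^3_{2,2}(β=1.5618), then the phase factors e^{-i(2)α} and e^{-i(2)γ}:
With c≡cos(β/2)=0.710280 and s≡sin(β/2)=0.703919, N=[120·1·120·1]^{1/2}=120.000000
Admissible k: 0..1 (factorial args all ≥0)
  k=0: (−1)^0·120.0000/(120)·0.7103^6·0.7039^0 = +0.128404
  k=1: (−1)^1·120.0000/(24)·0.7103^4·0.7039^2 = -0.630572
d^3_{2,2}(1.5618) = +0.128404 -0.630572 = -0.502168
|D^3_{2,2}|² = |d^3_{2,2}(β)|² = (-0.502168)² = 0.252172 (the z-rotation phases have unit modulus)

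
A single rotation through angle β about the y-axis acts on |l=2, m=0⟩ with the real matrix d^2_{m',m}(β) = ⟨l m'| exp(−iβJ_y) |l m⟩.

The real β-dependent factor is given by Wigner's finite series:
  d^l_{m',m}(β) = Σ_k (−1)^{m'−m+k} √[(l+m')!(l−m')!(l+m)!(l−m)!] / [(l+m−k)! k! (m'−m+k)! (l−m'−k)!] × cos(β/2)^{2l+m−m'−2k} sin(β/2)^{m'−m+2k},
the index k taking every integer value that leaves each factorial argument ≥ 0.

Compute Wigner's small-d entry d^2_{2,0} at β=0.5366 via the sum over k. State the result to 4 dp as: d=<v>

d=0.1600

d^2_{2,0}(β=0.5366) via Wigner's sum:
With c≡cos(β/2)=0.964223 and s≡sin(β/2)=0.265093, N=[24·1·2·2]^{1/2}=9.797959
The bounds max(0,m−m')=0 and min(l+m,l−m')=0 give 1 term
  k=0: (−1)^2·9.7980/(4)·0.9642^2·0.2651^2 = +0.160039
d^2_{2,0}(0.5366) = +0.160039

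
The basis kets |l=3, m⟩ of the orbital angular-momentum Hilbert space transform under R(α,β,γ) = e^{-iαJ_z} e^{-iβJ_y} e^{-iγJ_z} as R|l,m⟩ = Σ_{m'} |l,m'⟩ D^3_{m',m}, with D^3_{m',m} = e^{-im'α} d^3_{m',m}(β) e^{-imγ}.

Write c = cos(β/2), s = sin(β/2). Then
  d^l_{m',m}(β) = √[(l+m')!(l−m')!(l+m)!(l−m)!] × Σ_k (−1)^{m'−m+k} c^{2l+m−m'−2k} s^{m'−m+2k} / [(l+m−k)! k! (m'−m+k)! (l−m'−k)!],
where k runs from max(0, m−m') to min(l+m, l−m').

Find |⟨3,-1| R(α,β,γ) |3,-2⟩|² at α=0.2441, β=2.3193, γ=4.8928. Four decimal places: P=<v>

Split into d^3_{-1,-2}(β=2.3193) × two z-phases.
c=cos(2.3193/2)=0.399660, s=sin(2.3193/2)=0.916663; N=√[2·24·1·120]=75.894664
Admissible k: 0..1 (factorial args all ≥0)
  k=0: (−1)^1·75.8947/(24)·0.3997^5·0.9167^1 = -0.029557
  k=1: (−1)^2·75.8947/(12)·0.3997^3·0.9167^3 = +0.310980
d^3_{-1,-2}(2.3193) = -0.029557 +0.310980 = +0.281423
|D^3_{-1,-2}|² = |d^3_{-1,-2}(β)|² = (+0.281423)² = 0.079199 (the z-rotation phases have unit modulus)

P=0.0792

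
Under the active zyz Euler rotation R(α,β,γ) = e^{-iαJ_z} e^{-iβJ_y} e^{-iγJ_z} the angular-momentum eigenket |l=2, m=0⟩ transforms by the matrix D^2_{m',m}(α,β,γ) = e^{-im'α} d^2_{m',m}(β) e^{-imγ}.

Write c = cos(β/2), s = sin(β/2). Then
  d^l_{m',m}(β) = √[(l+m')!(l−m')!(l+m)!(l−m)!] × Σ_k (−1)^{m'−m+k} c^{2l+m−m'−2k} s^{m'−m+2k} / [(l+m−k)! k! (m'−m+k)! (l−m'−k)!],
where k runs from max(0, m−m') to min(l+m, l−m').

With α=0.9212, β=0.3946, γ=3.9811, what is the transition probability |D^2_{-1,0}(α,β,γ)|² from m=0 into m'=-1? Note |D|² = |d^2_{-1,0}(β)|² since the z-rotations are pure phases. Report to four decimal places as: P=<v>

Split into d^2_{-1,0}(β=0.3946) × two z-phases.
c=cos(0.3946/2)=0.980599, s=sin(0.3946/2)=0.196022; N=√[1·6·2·2]=4.898979
k: max(0,(0)−(-1))=1 … min(2+(0),2−(-1))=2
  k=1: (−1)^0·4.8990/(2)·0.9806^3·0.1960^1 = +0.452748
  k=2: (−1)^1·4.8990/(2)·0.9806^1·0.1960^3 = -0.018092
d^2_{-1,0}(0.3946) = +0.452748 -0.018092 = +0.434656
|D^2_{-1,0}|² = |d^2_{-1,0}(β)|² = (+0.434656)² = 0.188926 (the z-rotation phases have unit modulus)

P=0.1889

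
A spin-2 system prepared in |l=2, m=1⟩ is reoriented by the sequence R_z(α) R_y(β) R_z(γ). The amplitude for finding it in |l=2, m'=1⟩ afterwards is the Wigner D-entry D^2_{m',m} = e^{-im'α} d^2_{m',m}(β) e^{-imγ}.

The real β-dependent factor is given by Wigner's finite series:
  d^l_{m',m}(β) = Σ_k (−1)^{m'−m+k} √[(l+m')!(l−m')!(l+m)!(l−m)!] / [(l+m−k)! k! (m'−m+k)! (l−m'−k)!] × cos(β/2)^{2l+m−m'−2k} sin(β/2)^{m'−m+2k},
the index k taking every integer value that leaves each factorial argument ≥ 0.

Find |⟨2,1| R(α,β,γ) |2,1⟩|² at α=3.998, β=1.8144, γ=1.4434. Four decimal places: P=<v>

P=0.3163

First d^2_{1,1}(β=1.8144), then the phase factors e^{-i(1)α} and e^{-i(1)γ}:
With c≡cos(β/2)=0.615954 and s≡sin(β/2)=0.787782, N=[6·1·6·1]^{1/2}=6.000000
The bounds max(0,m−m')=0 and min(l+m,l−m')=1 give 2 terms
  k=0: (−1)^0·6.0000/(6)·0.6160^4·0.7878^0 = +0.143944
  k=1: (−1)^1·6.0000/(2)·0.6160^2·0.7878^2 = -0.706366
d^2_{1,1}(1.8144) = +0.143944 -0.706366 = -0.562423
|D^2_{1,1}|² = |d^2_{1,1}(β)|² = (-0.562423)² = 0.316319 (the z-rotation phases have unit modulus)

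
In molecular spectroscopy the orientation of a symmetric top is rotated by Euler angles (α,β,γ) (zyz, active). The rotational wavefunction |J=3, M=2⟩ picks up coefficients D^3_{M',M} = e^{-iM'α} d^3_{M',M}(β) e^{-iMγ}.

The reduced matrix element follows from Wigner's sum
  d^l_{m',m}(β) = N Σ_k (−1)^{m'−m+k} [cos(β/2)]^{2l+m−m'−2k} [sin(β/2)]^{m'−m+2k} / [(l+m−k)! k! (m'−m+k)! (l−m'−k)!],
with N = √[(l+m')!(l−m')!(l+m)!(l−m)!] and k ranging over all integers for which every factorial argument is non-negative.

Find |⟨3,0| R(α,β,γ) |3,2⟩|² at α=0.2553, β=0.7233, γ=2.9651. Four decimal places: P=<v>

D^3_{0,2}(0.2553,0.7233,2.9651) = e^{-i·0·0.2553}·d^3_{0,2}(0.7233)·e^{-i·2·2.9651}. Compute d first:
With c≡cos(β/2)=0.935314 and s≡sin(β/2)=0.353818, N=[6·6·120·1]^{1/2}=65.726707
The bounds max(0,m−m')=2 and min(l+m,l−m')=3 give 2 terms
  k=2: (−1)^0·65.7267/(12)·0.9353^4·0.3538^2 = +0.524748
  k=3: (−1)^1·65.7267/(12)·0.9353^2·0.3538^4 = -0.075092
d^3_{0,2}(0.7233) = +0.524748 -0.075092 = +0.449656
|D^3_{0,2}|² = |d^3_{0,2}(β)|² = (+0.449656)² = 0.202190 (the z-rotation phases have unit modulus)

P=0.2022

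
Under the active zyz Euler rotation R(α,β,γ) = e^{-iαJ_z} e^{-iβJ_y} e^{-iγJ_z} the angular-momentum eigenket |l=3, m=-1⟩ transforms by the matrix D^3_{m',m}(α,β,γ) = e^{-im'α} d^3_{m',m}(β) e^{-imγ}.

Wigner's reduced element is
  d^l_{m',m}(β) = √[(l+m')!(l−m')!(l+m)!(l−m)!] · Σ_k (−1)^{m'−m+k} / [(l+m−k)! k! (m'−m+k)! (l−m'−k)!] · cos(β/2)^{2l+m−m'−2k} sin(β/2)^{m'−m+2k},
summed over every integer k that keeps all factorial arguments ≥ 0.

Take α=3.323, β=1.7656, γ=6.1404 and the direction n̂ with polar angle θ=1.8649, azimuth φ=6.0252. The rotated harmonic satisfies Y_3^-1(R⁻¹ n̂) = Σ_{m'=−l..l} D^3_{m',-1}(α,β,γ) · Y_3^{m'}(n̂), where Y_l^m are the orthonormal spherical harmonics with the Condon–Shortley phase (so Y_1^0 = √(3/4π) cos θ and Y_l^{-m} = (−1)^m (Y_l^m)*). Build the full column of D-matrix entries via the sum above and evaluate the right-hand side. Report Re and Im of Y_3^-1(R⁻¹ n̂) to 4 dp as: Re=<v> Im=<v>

Re=0.2706 Im=-0.3246

Need the full column D^3_{m',-1} for m'=−3..3 at α=3.323, β=1.7656, γ=6.1404.
cos(β/2)=0.634991, sin(β/2)=0.772520
d^3_{-3,-1}: single k=2 term ⇒ +0.375780;  D = -0.345906-0.146833i
d^3_{-2,-1}: k∈[1..2] ⇒ +0.252201 -0.746553 = -0.494353;  D = -0.482434-0.107897i
d^3_{-1,-1}: k∈[0..2] ⇒ +0.065555 -0.776209 +0.861637 = +0.150983;  D = -0.150871-0.005830i
d^3_{0,-1}: k∈[0..2] ⇒ -0.276272 +1.226712 -0.605210 = +0.345230;  D = +0.341717-0.049126i
d^3_{1,-1}: k∈[0..2] ⇒ +0.582156 -1.148850 +0.212548 = -0.354145;  D = +0.335697-0.112811i
d^3_{2,-1}: k∈[0..1] ⇒ -0.746553 +0.552479 = -0.194075;  D = -0.169793+0.093997i
d^3_{3,-1}: single k=0 term ⇒ +0.556184;  D = -0.430013+0.352747i
Y_3^{m'}(θ=1.8649,φ=6.0252) and Σ D·Y over m':
  (-0.3459-0.1468i)·(+0.2616+0.2557i)  (-0.4824-0.1079i)·(-0.2360-0.1339i)  (-0.1509-0.0058i)·(-0.1734-0.0458i)  (+0.3417-0.0491i)·(+0.2791+0.0000i)  (+0.3357-0.1128i)·(+0.1734-0.0458i)  (-0.1698+0.0940i)·(-0.2360+0.1339i)  (-0.4300+0.3527i)·(-0.2616+0.2557i)
Y_3^-1(R⁻¹ n̂) = +0.270589-0.324620i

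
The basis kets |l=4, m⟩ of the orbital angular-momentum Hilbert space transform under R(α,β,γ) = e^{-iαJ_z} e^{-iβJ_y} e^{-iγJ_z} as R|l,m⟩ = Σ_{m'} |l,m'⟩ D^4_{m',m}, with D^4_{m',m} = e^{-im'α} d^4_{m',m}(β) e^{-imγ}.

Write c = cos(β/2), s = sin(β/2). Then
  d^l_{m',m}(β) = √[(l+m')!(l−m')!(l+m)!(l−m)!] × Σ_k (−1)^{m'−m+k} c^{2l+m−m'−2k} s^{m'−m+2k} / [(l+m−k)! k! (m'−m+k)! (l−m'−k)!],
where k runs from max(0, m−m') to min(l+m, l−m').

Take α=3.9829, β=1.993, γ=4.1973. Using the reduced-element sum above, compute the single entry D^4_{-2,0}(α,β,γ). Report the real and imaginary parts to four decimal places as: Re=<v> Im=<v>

Re=-0.0064 Im=0.0573

Split into d^4_{-2,0}(β=1.993) × two z-phases.
c=cos(1.993/2)=0.543244, s=sin(1.993/2)=0.839575; N=√[2·720·24·24]=910.735966
Admissible k: 2..4 (factorial args all ≥0)
  k=2: (−1)^0·910.7360/(96)·0.5432^6·0.8396^2 = +0.171874
  k=3: (−1)^1·910.7360/(36)·0.5432^4·0.8396^4 = -1.094732
  k=4: (−1)^2·910.7360/(96)·0.5432^2·0.8396^6 = +0.980545
d^4_{-2,0}(1.993) = +0.171874 -1.094732 +0.980545 = +0.057688
Phases: e^{-i·(-2)·3.9829}=-0.111585+0.993755i, e^{-i·(0)·4.1973}=+1.000000+0.000000i ⇒ D=-0.006437+0.057327i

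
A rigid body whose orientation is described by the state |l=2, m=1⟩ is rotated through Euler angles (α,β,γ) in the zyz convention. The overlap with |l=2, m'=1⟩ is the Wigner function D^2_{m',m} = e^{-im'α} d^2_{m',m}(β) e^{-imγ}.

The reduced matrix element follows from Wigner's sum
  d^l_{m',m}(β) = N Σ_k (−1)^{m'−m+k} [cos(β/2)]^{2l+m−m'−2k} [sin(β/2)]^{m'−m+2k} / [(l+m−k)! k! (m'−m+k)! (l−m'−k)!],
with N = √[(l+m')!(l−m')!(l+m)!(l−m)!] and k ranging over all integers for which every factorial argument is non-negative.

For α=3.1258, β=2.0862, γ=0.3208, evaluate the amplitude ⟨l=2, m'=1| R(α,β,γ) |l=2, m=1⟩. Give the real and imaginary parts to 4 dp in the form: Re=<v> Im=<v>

Re=0.4803 Im=-0.1512

First d^2_{1,1}(β=2.0862), then the phase factors e^{-i(1)α} and e^{-i(1)γ}:
With c≡cos(β/2)=0.503544 and s≡sin(β/2)=0.863969, N=[6·1·6·1]^{1/2}=6.000000
Admissible k: 0..1 (factorial args all ≥0)
  k=0: (−1)^0·6.0000/(6)·0.5035^4·0.8640^0 = +0.064291
  k=1: (−1)^1·6.0000/(2)·0.5035^2·0.8640^2 = -0.567797
d^2_{1,1}(2.0862) = +0.064291 -0.567797 = -0.503506
Phases: e^{-i·(1)·3.1258}=-0.999875-0.015792i, e^{-i·(1)·0.3208}=+0.948983-0.315326i ⇒ D=+0.480267-0.151203i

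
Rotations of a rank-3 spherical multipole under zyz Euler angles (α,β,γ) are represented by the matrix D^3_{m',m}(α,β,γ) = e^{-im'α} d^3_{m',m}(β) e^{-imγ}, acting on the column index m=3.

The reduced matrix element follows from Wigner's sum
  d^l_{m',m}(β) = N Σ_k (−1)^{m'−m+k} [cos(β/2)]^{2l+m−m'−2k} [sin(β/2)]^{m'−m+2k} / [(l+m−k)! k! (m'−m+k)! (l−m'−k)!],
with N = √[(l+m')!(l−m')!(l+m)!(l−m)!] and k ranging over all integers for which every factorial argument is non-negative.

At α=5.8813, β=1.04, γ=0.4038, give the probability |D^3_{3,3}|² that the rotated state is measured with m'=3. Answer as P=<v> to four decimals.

P=0.1825

Split into d^3_{3,3}(β=1.04) × two z-phases.
c=cos(1.04/2)=0.867819, s=sin(1.04/2)=0.496880; N=√[720·1·720·1]=720.000000
k∈{0} keeps every argument non-negative
  k=0: (−1)^0·720.0000/(720)·0.8678^6·0.4969^0 = +0.427145
d^3_{3,3}(1.04) = +0.427145
|D^3_{3,3}|² = |d^3_{3,3}(β)|² = (+0.427145)² = 0.182453 (the z-rotation phases have unit modulus)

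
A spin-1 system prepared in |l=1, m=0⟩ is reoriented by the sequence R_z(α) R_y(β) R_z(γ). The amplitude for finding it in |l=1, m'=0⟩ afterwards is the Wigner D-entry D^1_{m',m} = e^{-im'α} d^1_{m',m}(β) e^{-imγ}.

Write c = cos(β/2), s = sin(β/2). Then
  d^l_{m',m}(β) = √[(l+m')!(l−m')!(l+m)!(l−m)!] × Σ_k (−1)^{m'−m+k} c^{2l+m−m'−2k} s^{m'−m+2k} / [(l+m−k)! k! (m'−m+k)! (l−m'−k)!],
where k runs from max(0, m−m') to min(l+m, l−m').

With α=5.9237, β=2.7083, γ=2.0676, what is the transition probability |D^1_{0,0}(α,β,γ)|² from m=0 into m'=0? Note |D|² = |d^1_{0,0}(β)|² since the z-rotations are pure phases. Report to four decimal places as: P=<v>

Split into d^1_{0,0}(β=2.7083) × two z-phases.
With c≡cos(β/2)=0.214956 and s≡sin(β/2)=0.976624, N=[1·1·1·1]^{1/2}=1.000000
k: max(0,(0)−(0))=0 … min(1+(0),1−(0))=1
  k=0: (−1)^0·1.0000/(1)·0.2150^2·0.9766^0 = +0.046206
  k=1: (−1)^1·1.0000/(1)·0.2150^0·0.9766^2 = -0.953794
d^1_{0,0}(2.7083) = +0.046206 -0.953794 = -0.907588
|D^1_{0,0}|² = |d^1_{0,0}(β)|² = (-0.907588)² = 0.823716 (the z-rotation phases have unit modulus)

P=0.8237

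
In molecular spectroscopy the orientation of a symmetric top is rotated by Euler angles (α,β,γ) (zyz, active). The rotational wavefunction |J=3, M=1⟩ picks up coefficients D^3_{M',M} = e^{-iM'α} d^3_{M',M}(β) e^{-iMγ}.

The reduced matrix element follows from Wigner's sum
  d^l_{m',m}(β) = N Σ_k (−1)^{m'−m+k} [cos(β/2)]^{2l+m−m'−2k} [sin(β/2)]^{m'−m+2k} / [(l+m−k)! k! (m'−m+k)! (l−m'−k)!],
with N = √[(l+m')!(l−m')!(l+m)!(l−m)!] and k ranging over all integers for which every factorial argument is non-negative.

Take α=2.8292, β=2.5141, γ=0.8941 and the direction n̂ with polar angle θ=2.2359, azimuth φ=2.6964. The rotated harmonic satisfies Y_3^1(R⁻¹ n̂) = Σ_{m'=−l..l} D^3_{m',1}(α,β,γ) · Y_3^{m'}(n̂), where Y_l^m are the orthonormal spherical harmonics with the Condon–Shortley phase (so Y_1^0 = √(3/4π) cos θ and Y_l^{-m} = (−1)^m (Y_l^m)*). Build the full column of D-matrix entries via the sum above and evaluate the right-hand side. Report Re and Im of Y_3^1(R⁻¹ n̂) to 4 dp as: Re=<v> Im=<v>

Re=0.2892 Im=-0.1674

Need the full column D^3_{m',1} for m'=−3..3 at α=2.8292, β=2.5141, γ=0.8941.
cos(β/2)=0.308624, sin(β/2)=0.951184
d^3_{-3,1}: single k=4 term ⇒ +0.301970;  D = +0.077771+0.291783i
d^3_{-2,1}: k∈[3..4] ⇒ +0.159998 -0.759894 = -0.599896;  D = -0.031127+0.599088i
d^3_{-1,1}: k∈[2..4] ⇒ +0.049249 -0.623747 +0.740606 = +0.166109;  D = -0.059184+0.155207i
d^3_{0,1}: k∈[1..3] ⇒ +0.009226 -0.262903 +0.832422 = +0.578745;  D = +0.362422-0.451216i
d^3_{1,1}: k∈[0..2] ⇒ +0.000864 -0.065666 +0.467810 = +0.403008;  D = -0.336724+0.221433i
d^3_{2,1}: k∈[0..1] ⇒ -0.008422 +0.159998 = +0.151576;  D = +0.146112-0.040330i
d^3_{3,1}: single k=0 term ⇒ +0.031790;  D = -0.031761-0.001369i
Y_3^{m'}(θ=2.2359,φ=2.6964) and Σ D·Y over m':
  (+0.0778+0.2918i)·(-0.0474-0.1977i)  (-0.0311+0.5991i)·(-0.2457-0.3035i)  (-0.0592+0.1552i)·(-0.2075-0.0990i)  (+0.3624-0.4512i)·(+0.2523+0.0000i)  (-0.3367+0.2214i)·(+0.2075-0.0990i)  (+0.1461-0.0403i)·(-0.2457+0.3035i)  (-0.0318-0.0014i)·(+0.0474-0.1977i)
Y_3^1(R⁻¹ n̂) = +0.289204-0.167358i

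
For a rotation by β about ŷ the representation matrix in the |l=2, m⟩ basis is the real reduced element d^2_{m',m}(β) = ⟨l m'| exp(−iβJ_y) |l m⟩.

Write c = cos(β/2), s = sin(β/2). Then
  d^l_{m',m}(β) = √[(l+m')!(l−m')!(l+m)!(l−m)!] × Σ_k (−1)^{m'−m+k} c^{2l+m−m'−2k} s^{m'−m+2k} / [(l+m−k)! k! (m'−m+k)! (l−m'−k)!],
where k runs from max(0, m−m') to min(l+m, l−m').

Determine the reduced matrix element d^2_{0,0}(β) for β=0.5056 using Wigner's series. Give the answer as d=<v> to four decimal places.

d^2_{0,0}(β=0.5056) via Wigner's sum:
With c≡cos(β/2)=0.968216 and s≡sin(β/2)=0.250116, N=[2·2·2·2]^{1/2}=4.000000
Admissible k: 0..2 (factorial args all ≥0)
  k=0: (−1)^0·4.0000/(4)·0.9682^4·0.2501^0 = +0.878798
  k=1: (−1)^1·4.0000/(1)·0.9682^2·0.2501^2 = -0.234578
  k=2: (−1)^2·4.0000/(4)·0.9682^0·0.2501^4 = +0.003914
d^2_{0,0}(0.5056) = +0.878798 -0.234578 +0.003914 = +0.648133

d=0.6481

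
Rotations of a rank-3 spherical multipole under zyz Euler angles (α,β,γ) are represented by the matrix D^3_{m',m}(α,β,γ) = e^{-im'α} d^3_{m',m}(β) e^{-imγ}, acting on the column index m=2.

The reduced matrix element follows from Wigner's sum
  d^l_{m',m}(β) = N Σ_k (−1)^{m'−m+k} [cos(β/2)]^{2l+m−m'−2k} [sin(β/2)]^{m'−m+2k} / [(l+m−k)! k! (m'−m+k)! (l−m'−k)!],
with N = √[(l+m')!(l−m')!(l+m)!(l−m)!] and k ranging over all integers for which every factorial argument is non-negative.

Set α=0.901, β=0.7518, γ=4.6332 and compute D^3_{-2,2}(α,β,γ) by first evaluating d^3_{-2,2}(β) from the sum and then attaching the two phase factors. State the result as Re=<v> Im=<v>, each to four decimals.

Re=0.0289 Im=-0.0704

Split into d^3_{-2,2}(β=0.7518) × two z-phases.
Half-angle: c=0.930178, s=0.367110. N=√(1·120·120·1)=120.000000
k: max(0,(2)−(-2))=4 … min(3+(2),3−(-2))=5
  k=4: (−1)^0·120.0000/(24)·0.9302^2·0.3671^4 = +0.078575
  k=5: (−1)^1·120.0000/(120)·0.9302^0·0.3671^6 = -0.002448
d^3_{-2,2}(0.7518) = +0.078575 -0.002448 = +0.076127
Attach z-rotation phases: D = e^{-i(-2)(0.901)}·(+0.076127)·e^{-i(2)(4.6332)} = +0.028913-0.070423i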